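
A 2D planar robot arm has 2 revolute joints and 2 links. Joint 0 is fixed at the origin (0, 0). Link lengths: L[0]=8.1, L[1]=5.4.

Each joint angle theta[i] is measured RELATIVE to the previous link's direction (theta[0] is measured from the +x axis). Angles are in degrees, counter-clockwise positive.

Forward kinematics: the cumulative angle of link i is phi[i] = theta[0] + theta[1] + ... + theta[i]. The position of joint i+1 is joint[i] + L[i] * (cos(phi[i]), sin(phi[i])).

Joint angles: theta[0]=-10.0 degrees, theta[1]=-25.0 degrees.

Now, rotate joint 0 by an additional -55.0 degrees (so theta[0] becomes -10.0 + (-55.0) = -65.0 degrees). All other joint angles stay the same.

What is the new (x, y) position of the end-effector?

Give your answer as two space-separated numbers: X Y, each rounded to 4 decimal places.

Answer: 3.4232 -12.7411

Derivation:
joint[0] = (0.0000, 0.0000)  (base)
link 0: phi[0] = -65 = -65 deg
  cos(-65 deg) = 0.4226, sin(-65 deg) = -0.9063
  joint[1] = (0.0000, 0.0000) + 8.1 * (0.4226, -0.9063) = (0.0000 + 3.4232, 0.0000 + -7.3411) = (3.4232, -7.3411)
link 1: phi[1] = -65 + -25 = -90 deg
  cos(-90 deg) = 0.0000, sin(-90 deg) = -1.0000
  joint[2] = (3.4232, -7.3411) + 5.4 * (0.0000, -1.0000) = (3.4232 + 0.0000, -7.3411 + -5.4000) = (3.4232, -12.7411)
End effector: (3.4232, -12.7411)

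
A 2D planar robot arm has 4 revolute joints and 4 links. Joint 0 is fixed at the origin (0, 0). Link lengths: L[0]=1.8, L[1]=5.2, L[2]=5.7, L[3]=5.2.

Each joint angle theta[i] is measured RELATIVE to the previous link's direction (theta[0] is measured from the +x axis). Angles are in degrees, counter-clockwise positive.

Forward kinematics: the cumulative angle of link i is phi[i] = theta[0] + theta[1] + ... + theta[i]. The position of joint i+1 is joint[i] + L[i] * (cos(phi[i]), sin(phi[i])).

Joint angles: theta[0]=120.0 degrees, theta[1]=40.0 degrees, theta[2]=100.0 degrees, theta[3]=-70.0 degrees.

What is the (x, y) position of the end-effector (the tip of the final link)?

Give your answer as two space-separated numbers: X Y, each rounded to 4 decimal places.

joint[0] = (0.0000, 0.0000)  (base)
link 0: phi[0] = 120 = 120 deg
  cos(120 deg) = -0.5000, sin(120 deg) = 0.8660
  joint[1] = (0.0000, 0.0000) + 1.8 * (-0.5000, 0.8660) = (0.0000 + -0.9000, 0.0000 + 1.5588) = (-0.9000, 1.5588)
link 1: phi[1] = 120 + 40 = 160 deg
  cos(160 deg) = -0.9397, sin(160 deg) = 0.3420
  joint[2] = (-0.9000, 1.5588) + 5.2 * (-0.9397, 0.3420) = (-0.9000 + -4.8864, 1.5588 + 1.7785) = (-5.7864, 3.3374)
link 2: phi[2] = 120 + 40 + 100 = 260 deg
  cos(260 deg) = -0.1736, sin(260 deg) = -0.9848
  joint[3] = (-5.7864, 3.3374) + 5.7 * (-0.1736, -0.9848) = (-5.7864 + -0.9898, 3.3374 + -5.6134) = (-6.7762, -2.2761)
link 3: phi[3] = 120 + 40 + 100 + -70 = 190 deg
  cos(190 deg) = -0.9848, sin(190 deg) = -0.1736
  joint[4] = (-6.7762, -2.2761) + 5.2 * (-0.9848, -0.1736) = (-6.7762 + -5.1210, -2.2761 + -0.9030) = (-11.8972, -3.1790)
End effector: (-11.8972, -3.1790)

Answer: -11.8972 -3.1790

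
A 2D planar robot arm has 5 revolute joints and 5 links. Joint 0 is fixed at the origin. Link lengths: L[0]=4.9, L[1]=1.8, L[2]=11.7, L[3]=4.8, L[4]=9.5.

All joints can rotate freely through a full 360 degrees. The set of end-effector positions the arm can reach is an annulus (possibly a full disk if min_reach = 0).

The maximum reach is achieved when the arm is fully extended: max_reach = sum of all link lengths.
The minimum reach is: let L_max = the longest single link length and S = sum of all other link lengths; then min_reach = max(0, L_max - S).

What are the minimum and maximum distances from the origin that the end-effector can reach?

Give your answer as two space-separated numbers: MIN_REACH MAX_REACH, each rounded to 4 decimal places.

Answer: 0.0000 32.7000

Derivation:
Link lengths: [4.9, 1.8, 11.7, 4.8, 9.5]
max_reach = 4.9 + 1.8 + 11.7 + 4.8 + 9.5 = 32.7
L_max = max([4.9, 1.8, 11.7, 4.8, 9.5]) = 11.7
S (sum of others) = 32.7 - 11.7 = 21
min_reach = max(0, 11.7 - 21) = max(0, -9.3) = 0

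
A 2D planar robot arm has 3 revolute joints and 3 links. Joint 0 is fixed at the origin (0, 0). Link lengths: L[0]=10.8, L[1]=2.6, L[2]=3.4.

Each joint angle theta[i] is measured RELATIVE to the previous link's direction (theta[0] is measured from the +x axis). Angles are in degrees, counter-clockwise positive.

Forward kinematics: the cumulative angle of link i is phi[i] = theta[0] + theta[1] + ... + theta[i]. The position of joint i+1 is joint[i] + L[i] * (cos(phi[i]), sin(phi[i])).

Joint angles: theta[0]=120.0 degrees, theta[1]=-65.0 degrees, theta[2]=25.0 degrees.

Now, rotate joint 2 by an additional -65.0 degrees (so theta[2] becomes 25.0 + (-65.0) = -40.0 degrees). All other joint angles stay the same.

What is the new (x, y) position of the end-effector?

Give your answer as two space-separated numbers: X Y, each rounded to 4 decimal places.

Answer: -0.6246 12.3629

Derivation:
joint[0] = (0.0000, 0.0000)  (base)
link 0: phi[0] = 120 = 120 deg
  cos(120 deg) = -0.5000, sin(120 deg) = 0.8660
  joint[1] = (0.0000, 0.0000) + 10.8 * (-0.5000, 0.8660) = (0.0000 + -5.4000, 0.0000 + 9.3531) = (-5.4000, 9.3531)
link 1: phi[1] = 120 + -65 = 55 deg
  cos(55 deg) = 0.5736, sin(55 deg) = 0.8192
  joint[2] = (-5.4000, 9.3531) + 2.6 * (0.5736, 0.8192) = (-5.4000 + 1.4913, 9.3531 + 2.1298) = (-3.9087, 11.4829)
link 2: phi[2] = 120 + -65 + -40 = 15 deg
  cos(15 deg) = 0.9659, sin(15 deg) = 0.2588
  joint[3] = (-3.9087, 11.4829) + 3.4 * (0.9659, 0.2588) = (-3.9087 + 3.2841, 11.4829 + 0.8800) = (-0.6246, 12.3629)
End effector: (-0.6246, 12.3629)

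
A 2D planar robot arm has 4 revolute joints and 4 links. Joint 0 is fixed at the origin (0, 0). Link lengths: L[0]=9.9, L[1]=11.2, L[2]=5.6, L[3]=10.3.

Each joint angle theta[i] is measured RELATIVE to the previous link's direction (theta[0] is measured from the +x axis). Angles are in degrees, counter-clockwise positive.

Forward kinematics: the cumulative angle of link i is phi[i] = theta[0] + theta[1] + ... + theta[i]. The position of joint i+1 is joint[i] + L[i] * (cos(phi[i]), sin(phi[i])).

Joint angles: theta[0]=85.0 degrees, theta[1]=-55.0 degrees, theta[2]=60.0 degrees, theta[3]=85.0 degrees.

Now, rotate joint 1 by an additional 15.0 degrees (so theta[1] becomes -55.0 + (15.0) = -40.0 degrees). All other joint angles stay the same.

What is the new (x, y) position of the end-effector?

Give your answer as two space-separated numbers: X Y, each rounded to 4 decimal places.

joint[0] = (0.0000, 0.0000)  (base)
link 0: phi[0] = 85 = 85 deg
  cos(85 deg) = 0.0872, sin(85 deg) = 0.9962
  joint[1] = (0.0000, 0.0000) + 9.9 * (0.0872, 0.9962) = (0.0000 + 0.8628, 0.0000 + 9.8623) = (0.8628, 9.8623)
link 1: phi[1] = 85 + -40 = 45 deg
  cos(45 deg) = 0.7071, sin(45 deg) = 0.7071
  joint[2] = (0.8628, 9.8623) + 11.2 * (0.7071, 0.7071) = (0.8628 + 7.9196, 9.8623 + 7.9196) = (8.7824, 17.7819)
link 2: phi[2] = 85 + -40 + 60 = 105 deg
  cos(105 deg) = -0.2588, sin(105 deg) = 0.9659
  joint[3] = (8.7824, 17.7819) + 5.6 * (-0.2588, 0.9659) = (8.7824 + -1.4494, 17.7819 + 5.4092) = (7.3331, 23.1911)
link 3: phi[3] = 85 + -40 + 60 + 85 = 190 deg
  cos(190 deg) = -0.9848, sin(190 deg) = -0.1736
  joint[4] = (7.3331, 23.1911) + 10.3 * (-0.9848, -0.1736) = (7.3331 + -10.1435, 23.1911 + -1.7886) = (-2.8105, 21.4025)
End effector: (-2.8105, 21.4025)

Answer: -2.8105 21.4025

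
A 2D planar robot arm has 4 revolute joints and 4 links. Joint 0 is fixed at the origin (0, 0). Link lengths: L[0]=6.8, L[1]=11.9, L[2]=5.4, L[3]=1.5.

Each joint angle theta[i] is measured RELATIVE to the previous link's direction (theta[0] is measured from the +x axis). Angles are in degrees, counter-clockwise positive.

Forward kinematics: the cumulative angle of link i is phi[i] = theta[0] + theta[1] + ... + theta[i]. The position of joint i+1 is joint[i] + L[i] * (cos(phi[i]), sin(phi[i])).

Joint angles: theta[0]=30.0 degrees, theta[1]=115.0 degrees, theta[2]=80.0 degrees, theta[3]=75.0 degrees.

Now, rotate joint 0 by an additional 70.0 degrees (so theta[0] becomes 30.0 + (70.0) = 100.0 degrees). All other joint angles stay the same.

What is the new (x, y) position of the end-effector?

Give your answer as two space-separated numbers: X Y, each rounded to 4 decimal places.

Answer: -7.1694 -4.7625

Derivation:
joint[0] = (0.0000, 0.0000)  (base)
link 0: phi[0] = 100 = 100 deg
  cos(100 deg) = -0.1736, sin(100 deg) = 0.9848
  joint[1] = (0.0000, 0.0000) + 6.8 * (-0.1736, 0.9848) = (0.0000 + -1.1808, 0.0000 + 6.6967) = (-1.1808, 6.6967)
link 1: phi[1] = 100 + 115 = 215 deg
  cos(215 deg) = -0.8192, sin(215 deg) = -0.5736
  joint[2] = (-1.1808, 6.6967) + 11.9 * (-0.8192, -0.5736) = (-1.1808 + -9.7479, 6.6967 + -6.8256) = (-10.9287, -0.1289)
link 2: phi[2] = 100 + 115 + 80 = 295 deg
  cos(295 deg) = 0.4226, sin(295 deg) = -0.9063
  joint[3] = (-10.9287, -0.1289) + 5.4 * (0.4226, -0.9063) = (-10.9287 + 2.2821, -0.1289 + -4.8941) = (-8.6466, -5.0229)
link 3: phi[3] = 100 + 115 + 80 + 75 = 370 deg
  cos(370 deg) = 0.9848, sin(370 deg) = 0.1736
  joint[4] = (-8.6466, -5.0229) + 1.5 * (0.9848, 0.1736) = (-8.6466 + 1.4772, -5.0229 + 0.2605) = (-7.1694, -4.7625)
End effector: (-7.1694, -4.7625)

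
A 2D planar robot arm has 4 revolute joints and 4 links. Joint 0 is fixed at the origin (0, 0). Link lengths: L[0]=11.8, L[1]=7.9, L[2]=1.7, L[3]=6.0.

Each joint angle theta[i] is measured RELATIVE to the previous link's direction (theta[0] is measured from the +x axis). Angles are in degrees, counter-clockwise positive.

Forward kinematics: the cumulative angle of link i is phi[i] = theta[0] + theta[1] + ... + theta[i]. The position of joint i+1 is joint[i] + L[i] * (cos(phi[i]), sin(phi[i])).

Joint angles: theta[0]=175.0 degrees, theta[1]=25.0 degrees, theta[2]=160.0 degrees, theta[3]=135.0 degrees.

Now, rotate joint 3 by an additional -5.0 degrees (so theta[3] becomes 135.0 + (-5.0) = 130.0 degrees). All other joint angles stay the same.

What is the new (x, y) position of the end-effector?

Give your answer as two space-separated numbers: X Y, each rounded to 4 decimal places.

Answer: -21.3354 2.9227

Derivation:
joint[0] = (0.0000, 0.0000)  (base)
link 0: phi[0] = 175 = 175 deg
  cos(175 deg) = -0.9962, sin(175 deg) = 0.0872
  joint[1] = (0.0000, 0.0000) + 11.8 * (-0.9962, 0.0872) = (0.0000 + -11.7551, 0.0000 + 1.0284) = (-11.7551, 1.0284)
link 1: phi[1] = 175 + 25 = 200 deg
  cos(200 deg) = -0.9397, sin(200 deg) = -0.3420
  joint[2] = (-11.7551, 1.0284) + 7.9 * (-0.9397, -0.3420) = (-11.7551 + -7.4236, 1.0284 + -2.7020) = (-19.1787, -1.6735)
link 2: phi[2] = 175 + 25 + 160 = 360 deg
  cos(360 deg) = 1.0000, sin(360 deg) = -0.0000
  joint[3] = (-19.1787, -1.6735) + 1.7 * (1.0000, -0.0000) = (-19.1787 + 1.7000, -1.6735 + -0.0000) = (-17.4787, -1.6735)
link 3: phi[3] = 175 + 25 + 160 + 130 = 490 deg
  cos(490 deg) = -0.6428, sin(490 deg) = 0.7660
  joint[4] = (-17.4787, -1.6735) + 6 * (-0.6428, 0.7660) = (-17.4787 + -3.8567, -1.6735 + 4.5963) = (-21.3354, 2.9227)
End effector: (-21.3354, 2.9227)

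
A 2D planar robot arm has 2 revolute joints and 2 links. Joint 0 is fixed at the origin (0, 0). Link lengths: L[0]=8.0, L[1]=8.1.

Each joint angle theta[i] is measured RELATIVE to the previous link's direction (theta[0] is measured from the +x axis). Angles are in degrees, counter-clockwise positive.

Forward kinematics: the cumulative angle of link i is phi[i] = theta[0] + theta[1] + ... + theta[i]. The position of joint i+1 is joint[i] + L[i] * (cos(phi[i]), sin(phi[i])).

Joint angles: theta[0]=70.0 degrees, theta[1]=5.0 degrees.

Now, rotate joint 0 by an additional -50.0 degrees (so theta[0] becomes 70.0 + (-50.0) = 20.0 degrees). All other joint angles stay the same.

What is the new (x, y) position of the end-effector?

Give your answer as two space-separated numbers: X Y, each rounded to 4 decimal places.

Answer: 14.8586 6.1594

Derivation:
joint[0] = (0.0000, 0.0000)  (base)
link 0: phi[0] = 20 = 20 deg
  cos(20 deg) = 0.9397, sin(20 deg) = 0.3420
  joint[1] = (0.0000, 0.0000) + 8 * (0.9397, 0.3420) = (0.0000 + 7.5175, 0.0000 + 2.7362) = (7.5175, 2.7362)
link 1: phi[1] = 20 + 5 = 25 deg
  cos(25 deg) = 0.9063, sin(25 deg) = 0.4226
  joint[2] = (7.5175, 2.7362) + 8.1 * (0.9063, 0.4226) = (7.5175 + 7.3411, 2.7362 + 3.4232) = (14.8586, 6.1594)
End effector: (14.8586, 6.1594)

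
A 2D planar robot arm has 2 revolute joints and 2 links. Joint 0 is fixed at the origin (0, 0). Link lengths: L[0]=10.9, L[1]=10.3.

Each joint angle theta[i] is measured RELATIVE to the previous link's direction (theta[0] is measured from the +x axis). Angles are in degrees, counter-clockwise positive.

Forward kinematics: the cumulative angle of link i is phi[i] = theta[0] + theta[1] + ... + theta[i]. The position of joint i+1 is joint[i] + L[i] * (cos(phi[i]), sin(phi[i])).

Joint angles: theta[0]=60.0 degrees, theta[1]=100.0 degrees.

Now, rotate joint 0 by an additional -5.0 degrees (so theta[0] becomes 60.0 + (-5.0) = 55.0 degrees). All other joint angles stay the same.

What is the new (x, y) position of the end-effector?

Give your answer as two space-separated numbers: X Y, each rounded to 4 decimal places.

joint[0] = (0.0000, 0.0000)  (base)
link 0: phi[0] = 55 = 55 deg
  cos(55 deg) = 0.5736, sin(55 deg) = 0.8192
  joint[1] = (0.0000, 0.0000) + 10.9 * (0.5736, 0.8192) = (0.0000 + 6.2520, 0.0000 + 8.9288) = (6.2520, 8.9288)
link 1: phi[1] = 55 + 100 = 155 deg
  cos(155 deg) = -0.9063, sin(155 deg) = 0.4226
  joint[2] = (6.2520, 8.9288) + 10.3 * (-0.9063, 0.4226) = (6.2520 + -9.3350, 8.9288 + 4.3530) = (-3.0830, 13.2817)
End effector: (-3.0830, 13.2817)

Answer: -3.0830 13.2817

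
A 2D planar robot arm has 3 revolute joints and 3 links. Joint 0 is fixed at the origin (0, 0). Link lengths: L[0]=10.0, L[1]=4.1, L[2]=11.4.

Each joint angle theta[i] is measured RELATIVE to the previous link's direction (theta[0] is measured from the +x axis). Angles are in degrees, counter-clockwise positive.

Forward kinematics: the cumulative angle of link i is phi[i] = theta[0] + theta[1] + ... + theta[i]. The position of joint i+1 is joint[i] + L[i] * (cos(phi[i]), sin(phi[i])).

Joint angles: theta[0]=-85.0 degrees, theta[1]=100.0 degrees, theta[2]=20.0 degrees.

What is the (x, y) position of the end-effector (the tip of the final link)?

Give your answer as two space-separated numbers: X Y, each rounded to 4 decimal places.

joint[0] = (0.0000, 0.0000)  (base)
link 0: phi[0] = -85 = -85 deg
  cos(-85 deg) = 0.0872, sin(-85 deg) = -0.9962
  joint[1] = (0.0000, 0.0000) + 10 * (0.0872, -0.9962) = (0.0000 + 0.8716, 0.0000 + -9.9619) = (0.8716, -9.9619)
link 1: phi[1] = -85 + 100 = 15 deg
  cos(15 deg) = 0.9659, sin(15 deg) = 0.2588
  joint[2] = (0.8716, -9.9619) + 4.1 * (0.9659, 0.2588) = (0.8716 + 3.9603, -9.9619 + 1.0612) = (4.8319, -8.9008)
link 2: phi[2] = -85 + 100 + 20 = 35 deg
  cos(35 deg) = 0.8192, sin(35 deg) = 0.5736
  joint[3] = (4.8319, -8.9008) + 11.4 * (0.8192, 0.5736) = (4.8319 + 9.3383, -8.9008 + 6.5388) = (14.1702, -2.3620)
End effector: (14.1702, -2.3620)

Answer: 14.1702 -2.3620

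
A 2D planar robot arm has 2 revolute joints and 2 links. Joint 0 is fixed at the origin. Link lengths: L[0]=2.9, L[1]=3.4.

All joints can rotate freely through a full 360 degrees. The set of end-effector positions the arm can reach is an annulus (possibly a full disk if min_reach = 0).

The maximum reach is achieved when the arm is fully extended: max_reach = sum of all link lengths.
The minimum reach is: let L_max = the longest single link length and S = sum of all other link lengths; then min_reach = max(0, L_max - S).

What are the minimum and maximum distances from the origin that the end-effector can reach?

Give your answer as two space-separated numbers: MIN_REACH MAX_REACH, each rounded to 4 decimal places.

Answer: 0.5000 6.3000

Derivation:
Link lengths: [2.9, 3.4]
max_reach = 2.9 + 3.4 = 6.3
L_max = max([2.9, 3.4]) = 3.4
S (sum of others) = 6.3 - 3.4 = 2.9
min_reach = max(0, 3.4 - 2.9) = max(0, 0.5) = 0.5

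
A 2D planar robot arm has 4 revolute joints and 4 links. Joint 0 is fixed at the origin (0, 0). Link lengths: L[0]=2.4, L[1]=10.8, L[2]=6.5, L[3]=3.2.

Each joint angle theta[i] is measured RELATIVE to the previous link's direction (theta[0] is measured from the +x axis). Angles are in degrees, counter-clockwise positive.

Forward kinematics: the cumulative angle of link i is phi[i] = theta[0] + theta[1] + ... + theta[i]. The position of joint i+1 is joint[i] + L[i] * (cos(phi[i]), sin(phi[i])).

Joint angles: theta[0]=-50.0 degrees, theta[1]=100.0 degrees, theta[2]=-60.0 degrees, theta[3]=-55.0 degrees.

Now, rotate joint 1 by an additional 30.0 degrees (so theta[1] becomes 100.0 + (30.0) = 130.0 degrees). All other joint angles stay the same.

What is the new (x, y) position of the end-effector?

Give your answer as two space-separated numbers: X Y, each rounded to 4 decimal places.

joint[0] = (0.0000, 0.0000)  (base)
link 0: phi[0] = -50 = -50 deg
  cos(-50 deg) = 0.6428, sin(-50 deg) = -0.7660
  joint[1] = (0.0000, 0.0000) + 2.4 * (0.6428, -0.7660) = (0.0000 + 1.5427, 0.0000 + -1.8385) = (1.5427, -1.8385)
link 1: phi[1] = -50 + 130 = 80 deg
  cos(80 deg) = 0.1736, sin(80 deg) = 0.9848
  joint[2] = (1.5427, -1.8385) + 10.8 * (0.1736, 0.9848) = (1.5427 + 1.8754, -1.8385 + 10.6359) = (3.4181, 8.7974)
link 2: phi[2] = -50 + 130 + -60 = 20 deg
  cos(20 deg) = 0.9397, sin(20 deg) = 0.3420
  joint[3] = (3.4181, 8.7974) + 6.5 * (0.9397, 0.3420) = (3.4181 + 6.1080, 8.7974 + 2.2231) = (9.5261, 11.0205)
link 3: phi[3] = -50 + 130 + -60 + -55 = -35 deg
  cos(-35 deg) = 0.8192, sin(-35 deg) = -0.5736
  joint[4] = (9.5261, 11.0205) + 3.2 * (0.8192, -0.5736) = (9.5261 + 2.6213, 11.0205 + -1.8354) = (12.1474, 9.1851)
End effector: (12.1474, 9.1851)

Answer: 12.1474 9.1851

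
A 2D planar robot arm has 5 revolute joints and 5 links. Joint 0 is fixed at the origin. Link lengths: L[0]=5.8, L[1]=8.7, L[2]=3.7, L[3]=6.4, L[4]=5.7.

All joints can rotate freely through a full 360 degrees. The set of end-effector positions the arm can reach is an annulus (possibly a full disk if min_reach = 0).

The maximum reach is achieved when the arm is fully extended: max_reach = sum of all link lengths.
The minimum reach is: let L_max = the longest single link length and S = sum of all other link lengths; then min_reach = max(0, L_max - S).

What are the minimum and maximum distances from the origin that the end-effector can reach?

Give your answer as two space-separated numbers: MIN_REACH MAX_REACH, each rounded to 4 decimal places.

Answer: 0.0000 30.3000

Derivation:
Link lengths: [5.8, 8.7, 3.7, 6.4, 5.7]
max_reach = 5.8 + 8.7 + 3.7 + 6.4 + 5.7 = 30.3
L_max = max([5.8, 8.7, 3.7, 6.4, 5.7]) = 8.7
S (sum of others) = 30.3 - 8.7 = 21.6
min_reach = max(0, 8.7 - 21.6) = max(0, -12.9) = 0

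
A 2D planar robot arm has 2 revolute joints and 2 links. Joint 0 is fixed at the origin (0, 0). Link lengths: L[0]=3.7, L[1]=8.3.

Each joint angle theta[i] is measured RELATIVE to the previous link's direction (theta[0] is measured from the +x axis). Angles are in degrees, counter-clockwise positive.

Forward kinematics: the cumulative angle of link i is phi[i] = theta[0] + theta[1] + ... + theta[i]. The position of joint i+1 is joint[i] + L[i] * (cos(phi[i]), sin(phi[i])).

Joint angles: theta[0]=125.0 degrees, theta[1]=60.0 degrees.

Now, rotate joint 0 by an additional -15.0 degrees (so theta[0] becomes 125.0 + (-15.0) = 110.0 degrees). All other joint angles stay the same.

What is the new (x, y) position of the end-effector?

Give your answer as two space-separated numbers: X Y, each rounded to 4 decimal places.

Answer: -9.4394 4.9181

Derivation:
joint[0] = (0.0000, 0.0000)  (base)
link 0: phi[0] = 110 = 110 deg
  cos(110 deg) = -0.3420, sin(110 deg) = 0.9397
  joint[1] = (0.0000, 0.0000) + 3.7 * (-0.3420, 0.9397) = (0.0000 + -1.2655, 0.0000 + 3.4769) = (-1.2655, 3.4769)
link 1: phi[1] = 110 + 60 = 170 deg
  cos(170 deg) = -0.9848, sin(170 deg) = 0.1736
  joint[2] = (-1.2655, 3.4769) + 8.3 * (-0.9848, 0.1736) = (-1.2655 + -8.1739, 3.4769 + 1.4413) = (-9.4394, 4.9181)
End effector: (-9.4394, 4.9181)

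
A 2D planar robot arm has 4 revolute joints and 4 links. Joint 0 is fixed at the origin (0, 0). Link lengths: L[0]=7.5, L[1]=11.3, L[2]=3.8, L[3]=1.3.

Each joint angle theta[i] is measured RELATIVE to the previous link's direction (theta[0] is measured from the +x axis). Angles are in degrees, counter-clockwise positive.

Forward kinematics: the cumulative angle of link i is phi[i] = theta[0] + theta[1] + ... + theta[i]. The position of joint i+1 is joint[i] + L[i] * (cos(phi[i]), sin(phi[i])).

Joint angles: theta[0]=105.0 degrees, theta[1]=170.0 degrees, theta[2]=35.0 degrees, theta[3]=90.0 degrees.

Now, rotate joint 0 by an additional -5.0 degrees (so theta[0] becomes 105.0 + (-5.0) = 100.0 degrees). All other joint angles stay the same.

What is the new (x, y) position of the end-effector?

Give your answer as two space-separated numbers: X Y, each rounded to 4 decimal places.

joint[0] = (0.0000, 0.0000)  (base)
link 0: phi[0] = 100 = 100 deg
  cos(100 deg) = -0.1736, sin(100 deg) = 0.9848
  joint[1] = (0.0000, 0.0000) + 7.5 * (-0.1736, 0.9848) = (0.0000 + -1.3024, 0.0000 + 7.3861) = (-1.3024, 7.3861)
link 1: phi[1] = 100 + 170 = 270 deg
  cos(270 deg) = -0.0000, sin(270 deg) = -1.0000
  joint[2] = (-1.3024, 7.3861) + 11.3 * (-0.0000, -1.0000) = (-1.3024 + -0.0000, 7.3861 + -11.3000) = (-1.3024, -3.9139)
link 2: phi[2] = 100 + 170 + 35 = 305 deg
  cos(305 deg) = 0.5736, sin(305 deg) = -0.8192
  joint[3] = (-1.3024, -3.9139) + 3.8 * (0.5736, -0.8192) = (-1.3024 + 2.1796, -3.9139 + -3.1128) = (0.8772, -7.0267)
link 3: phi[3] = 100 + 170 + 35 + 90 = 395 deg
  cos(395 deg) = 0.8192, sin(395 deg) = 0.5736
  joint[4] = (0.8772, -7.0267) + 1.3 * (0.8192, 0.5736) = (0.8772 + 1.0649, -7.0267 + 0.7456) = (1.9421, -6.2811)
End effector: (1.9421, -6.2811)

Answer: 1.9421 -6.2811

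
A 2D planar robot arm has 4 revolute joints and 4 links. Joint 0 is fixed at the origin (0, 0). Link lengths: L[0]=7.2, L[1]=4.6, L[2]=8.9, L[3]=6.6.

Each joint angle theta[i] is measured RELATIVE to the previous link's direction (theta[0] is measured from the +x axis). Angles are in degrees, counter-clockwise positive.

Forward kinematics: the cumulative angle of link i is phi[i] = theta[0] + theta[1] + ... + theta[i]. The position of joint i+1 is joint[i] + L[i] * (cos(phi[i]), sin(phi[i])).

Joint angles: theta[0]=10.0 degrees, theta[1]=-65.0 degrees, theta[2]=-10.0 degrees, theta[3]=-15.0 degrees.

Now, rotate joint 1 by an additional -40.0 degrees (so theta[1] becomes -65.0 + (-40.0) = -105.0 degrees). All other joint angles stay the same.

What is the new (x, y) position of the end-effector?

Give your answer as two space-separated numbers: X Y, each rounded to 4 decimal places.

Answer: 1.0862 -17.6447

Derivation:
joint[0] = (0.0000, 0.0000)  (base)
link 0: phi[0] = 10 = 10 deg
  cos(10 deg) = 0.9848, sin(10 deg) = 0.1736
  joint[1] = (0.0000, 0.0000) + 7.2 * (0.9848, 0.1736) = (0.0000 + 7.0906, 0.0000 + 1.2503) = (7.0906, 1.2503)
link 1: phi[1] = 10 + -105 = -95 deg
  cos(-95 deg) = -0.0872, sin(-95 deg) = -0.9962
  joint[2] = (7.0906, 1.2503) + 4.6 * (-0.0872, -0.9962) = (7.0906 + -0.4009, 1.2503 + -4.5825) = (6.6897, -3.3322)
link 2: phi[2] = 10 + -105 + -10 = -105 deg
  cos(-105 deg) = -0.2588, sin(-105 deg) = -0.9659
  joint[3] = (6.6897, -3.3322) + 8.9 * (-0.2588, -0.9659) = (6.6897 + -2.3035, -3.3322 + -8.5967) = (4.3862, -11.9290)
link 3: phi[3] = 10 + -105 + -10 + -15 = -120 deg
  cos(-120 deg) = -0.5000, sin(-120 deg) = -0.8660
  joint[4] = (4.3862, -11.9290) + 6.6 * (-0.5000, -0.8660) = (4.3862 + -3.3000, -11.9290 + -5.7158) = (1.0862, -17.6447)
End effector: (1.0862, -17.6447)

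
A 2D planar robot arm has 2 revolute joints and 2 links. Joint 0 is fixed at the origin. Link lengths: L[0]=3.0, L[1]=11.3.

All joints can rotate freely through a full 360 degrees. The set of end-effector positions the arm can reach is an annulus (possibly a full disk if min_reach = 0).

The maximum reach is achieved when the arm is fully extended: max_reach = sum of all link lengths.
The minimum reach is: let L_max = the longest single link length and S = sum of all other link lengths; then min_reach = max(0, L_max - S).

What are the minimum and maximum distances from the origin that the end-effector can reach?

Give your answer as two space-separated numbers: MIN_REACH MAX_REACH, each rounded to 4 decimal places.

Link lengths: [3.0, 11.3]
max_reach = 3 + 11.3 = 14.3
L_max = max([3.0, 11.3]) = 11.3
S (sum of others) = 14.3 - 11.3 = 3
min_reach = max(0, 11.3 - 3) = max(0, 8.3) = 8.3

Answer: 8.3000 14.3000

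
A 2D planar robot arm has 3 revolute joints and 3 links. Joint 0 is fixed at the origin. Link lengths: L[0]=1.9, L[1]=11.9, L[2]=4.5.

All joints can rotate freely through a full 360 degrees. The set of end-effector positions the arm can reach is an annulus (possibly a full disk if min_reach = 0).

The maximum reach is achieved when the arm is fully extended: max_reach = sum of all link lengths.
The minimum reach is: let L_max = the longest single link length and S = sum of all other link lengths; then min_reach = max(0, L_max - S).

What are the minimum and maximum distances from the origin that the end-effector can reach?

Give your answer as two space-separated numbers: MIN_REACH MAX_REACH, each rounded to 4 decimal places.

Link lengths: [1.9, 11.9, 4.5]
max_reach = 1.9 + 11.9 + 4.5 = 18.3
L_max = max([1.9, 11.9, 4.5]) = 11.9
S (sum of others) = 18.3 - 11.9 = 6.4
min_reach = max(0, 11.9 - 6.4) = max(0, 5.5) = 5.5

Answer: 5.5000 18.3000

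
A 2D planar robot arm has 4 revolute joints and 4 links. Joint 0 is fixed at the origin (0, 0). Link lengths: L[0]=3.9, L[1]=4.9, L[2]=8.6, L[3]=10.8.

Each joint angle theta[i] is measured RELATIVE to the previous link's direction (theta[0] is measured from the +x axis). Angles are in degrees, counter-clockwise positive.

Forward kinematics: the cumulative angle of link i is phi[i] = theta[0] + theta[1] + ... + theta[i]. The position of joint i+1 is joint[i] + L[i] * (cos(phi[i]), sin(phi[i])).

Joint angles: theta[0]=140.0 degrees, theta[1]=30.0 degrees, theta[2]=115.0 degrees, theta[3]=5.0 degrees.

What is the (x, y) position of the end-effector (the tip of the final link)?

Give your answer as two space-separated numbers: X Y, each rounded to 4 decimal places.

joint[0] = (0.0000, 0.0000)  (base)
link 0: phi[0] = 140 = 140 deg
  cos(140 deg) = -0.7660, sin(140 deg) = 0.6428
  joint[1] = (0.0000, 0.0000) + 3.9 * (-0.7660, 0.6428) = (0.0000 + -2.9876, 0.0000 + 2.5069) = (-2.9876, 2.5069)
link 1: phi[1] = 140 + 30 = 170 deg
  cos(170 deg) = -0.9848, sin(170 deg) = 0.1736
  joint[2] = (-2.9876, 2.5069) + 4.9 * (-0.9848, 0.1736) = (-2.9876 + -4.8256, 2.5069 + 0.8509) = (-7.8131, 3.3577)
link 2: phi[2] = 140 + 30 + 115 = 285 deg
  cos(285 deg) = 0.2588, sin(285 deg) = -0.9659
  joint[3] = (-7.8131, 3.3577) + 8.6 * (0.2588, -0.9659) = (-7.8131 + 2.2258, 3.3577 + -8.3070) = (-5.5873, -4.9492)
link 3: phi[3] = 140 + 30 + 115 + 5 = 290 deg
  cos(290 deg) = 0.3420, sin(290 deg) = -0.9397
  joint[4] = (-5.5873, -4.9492) + 10.8 * (0.3420, -0.9397) = (-5.5873 + 3.6938, -4.9492 + -10.1487) = (-1.8935, -15.0979)
End effector: (-1.8935, -15.0979)

Answer: -1.8935 -15.0979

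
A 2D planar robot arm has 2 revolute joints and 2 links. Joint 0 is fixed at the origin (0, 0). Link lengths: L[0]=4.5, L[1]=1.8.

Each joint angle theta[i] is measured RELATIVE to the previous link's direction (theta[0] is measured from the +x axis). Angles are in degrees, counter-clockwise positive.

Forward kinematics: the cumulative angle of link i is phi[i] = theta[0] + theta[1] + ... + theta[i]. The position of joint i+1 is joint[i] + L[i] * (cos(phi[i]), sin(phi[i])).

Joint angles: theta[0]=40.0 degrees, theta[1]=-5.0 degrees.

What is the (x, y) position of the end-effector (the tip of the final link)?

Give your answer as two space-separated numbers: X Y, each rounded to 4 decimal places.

Answer: 4.9217 3.9250

Derivation:
joint[0] = (0.0000, 0.0000)  (base)
link 0: phi[0] = 40 = 40 deg
  cos(40 deg) = 0.7660, sin(40 deg) = 0.6428
  joint[1] = (0.0000, 0.0000) + 4.5 * (0.7660, 0.6428) = (0.0000 + 3.4472, 0.0000 + 2.8925) = (3.4472, 2.8925)
link 1: phi[1] = 40 + -5 = 35 deg
  cos(35 deg) = 0.8192, sin(35 deg) = 0.5736
  joint[2] = (3.4472, 2.8925) + 1.8 * (0.8192, 0.5736) = (3.4472 + 1.4745, 2.8925 + 1.0324) = (4.9217, 3.9250)
End effector: (4.9217, 3.9250)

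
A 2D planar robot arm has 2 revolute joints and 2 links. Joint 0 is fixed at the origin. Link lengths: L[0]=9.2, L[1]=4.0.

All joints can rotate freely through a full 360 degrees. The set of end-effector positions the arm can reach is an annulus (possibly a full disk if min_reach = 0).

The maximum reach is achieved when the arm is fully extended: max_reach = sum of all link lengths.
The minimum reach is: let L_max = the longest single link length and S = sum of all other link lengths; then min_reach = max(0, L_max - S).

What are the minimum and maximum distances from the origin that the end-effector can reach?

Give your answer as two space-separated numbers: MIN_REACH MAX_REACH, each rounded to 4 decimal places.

Answer: 5.2000 13.2000

Derivation:
Link lengths: [9.2, 4.0]
max_reach = 9.2 + 4 = 13.2
L_max = max([9.2, 4.0]) = 9.2
S (sum of others) = 13.2 - 9.2 = 4
min_reach = max(0, 9.2 - 4) = max(0, 5.2) = 5.2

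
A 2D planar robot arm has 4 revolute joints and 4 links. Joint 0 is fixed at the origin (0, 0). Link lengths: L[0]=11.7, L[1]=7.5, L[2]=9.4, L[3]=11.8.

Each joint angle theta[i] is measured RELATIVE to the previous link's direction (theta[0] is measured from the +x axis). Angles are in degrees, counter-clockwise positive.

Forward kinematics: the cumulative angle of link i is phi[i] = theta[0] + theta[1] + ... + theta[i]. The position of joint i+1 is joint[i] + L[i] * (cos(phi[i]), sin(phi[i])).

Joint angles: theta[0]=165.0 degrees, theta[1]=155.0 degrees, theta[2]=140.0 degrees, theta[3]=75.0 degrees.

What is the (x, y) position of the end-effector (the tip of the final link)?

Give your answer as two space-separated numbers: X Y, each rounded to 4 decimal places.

Answer: -18.9434 8.4929

Derivation:
joint[0] = (0.0000, 0.0000)  (base)
link 0: phi[0] = 165 = 165 deg
  cos(165 deg) = -0.9659, sin(165 deg) = 0.2588
  joint[1] = (0.0000, 0.0000) + 11.7 * (-0.9659, 0.2588) = (0.0000 + -11.3013, 0.0000 + 3.0282) = (-11.3013, 3.0282)
link 1: phi[1] = 165 + 155 = 320 deg
  cos(320 deg) = 0.7660, sin(320 deg) = -0.6428
  joint[2] = (-11.3013, 3.0282) + 7.5 * (0.7660, -0.6428) = (-11.3013 + 5.7453, 3.0282 + -4.8209) = (-5.5560, -1.7927)
link 2: phi[2] = 165 + 155 + 140 = 460 deg
  cos(460 deg) = -0.1736, sin(460 deg) = 0.9848
  joint[3] = (-5.5560, -1.7927) + 9.4 * (-0.1736, 0.9848) = (-5.5560 + -1.6323, -1.7927 + 9.2572) = (-7.1883, 7.4645)
link 3: phi[3] = 165 + 155 + 140 + 75 = 535 deg
  cos(535 deg) = -0.9962, sin(535 deg) = 0.0872
  joint[4] = (-7.1883, 7.4645) + 11.8 * (-0.9962, 0.0872) = (-7.1883 + -11.7551, 7.4645 + 1.0284) = (-18.9434, 8.4929)
End effector: (-18.9434, 8.4929)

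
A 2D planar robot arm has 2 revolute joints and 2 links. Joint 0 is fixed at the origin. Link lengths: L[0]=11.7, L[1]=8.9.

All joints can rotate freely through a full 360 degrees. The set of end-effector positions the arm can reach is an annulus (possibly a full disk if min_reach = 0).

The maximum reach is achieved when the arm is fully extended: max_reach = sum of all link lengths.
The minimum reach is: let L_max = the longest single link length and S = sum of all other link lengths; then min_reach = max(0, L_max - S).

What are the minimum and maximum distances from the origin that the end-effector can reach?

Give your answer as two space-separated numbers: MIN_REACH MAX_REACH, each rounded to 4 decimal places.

Link lengths: [11.7, 8.9]
max_reach = 11.7 + 8.9 = 20.6
L_max = max([11.7, 8.9]) = 11.7
S (sum of others) = 20.6 - 11.7 = 8.9
min_reach = max(0, 11.7 - 8.9) = max(0, 2.8) = 2.8

Answer: 2.8000 20.6000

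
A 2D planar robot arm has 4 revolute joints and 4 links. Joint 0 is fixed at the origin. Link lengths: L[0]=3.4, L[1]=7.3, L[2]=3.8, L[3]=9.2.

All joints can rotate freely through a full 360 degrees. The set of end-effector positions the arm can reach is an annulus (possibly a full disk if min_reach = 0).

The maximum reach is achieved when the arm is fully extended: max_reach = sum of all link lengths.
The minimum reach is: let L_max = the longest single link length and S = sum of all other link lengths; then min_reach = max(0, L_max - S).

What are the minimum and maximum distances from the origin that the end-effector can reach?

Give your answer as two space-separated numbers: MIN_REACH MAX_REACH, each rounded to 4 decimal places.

Link lengths: [3.4, 7.3, 3.8, 9.2]
max_reach = 3.4 + 7.3 + 3.8 + 9.2 = 23.7
L_max = max([3.4, 7.3, 3.8, 9.2]) = 9.2
S (sum of others) = 23.7 - 9.2 = 14.5
min_reach = max(0, 9.2 - 14.5) = max(0, -5.3) = 0

Answer: 0.0000 23.7000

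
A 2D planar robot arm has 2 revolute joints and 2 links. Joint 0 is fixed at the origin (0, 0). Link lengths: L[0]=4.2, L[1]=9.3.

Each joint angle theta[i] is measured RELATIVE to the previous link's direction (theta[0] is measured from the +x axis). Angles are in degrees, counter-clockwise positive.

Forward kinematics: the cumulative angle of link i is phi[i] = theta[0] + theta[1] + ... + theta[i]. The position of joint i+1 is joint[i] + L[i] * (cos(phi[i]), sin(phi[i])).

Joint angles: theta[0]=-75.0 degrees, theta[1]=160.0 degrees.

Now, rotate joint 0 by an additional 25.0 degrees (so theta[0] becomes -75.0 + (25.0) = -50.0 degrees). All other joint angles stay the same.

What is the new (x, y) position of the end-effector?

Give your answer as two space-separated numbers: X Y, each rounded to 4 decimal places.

Answer: -0.4811 5.5218

Derivation:
joint[0] = (0.0000, 0.0000)  (base)
link 0: phi[0] = -50 = -50 deg
  cos(-50 deg) = 0.6428, sin(-50 deg) = -0.7660
  joint[1] = (0.0000, 0.0000) + 4.2 * (0.6428, -0.7660) = (0.0000 + 2.6997, 0.0000 + -3.2174) = (2.6997, -3.2174)
link 1: phi[1] = -50 + 160 = 110 deg
  cos(110 deg) = -0.3420, sin(110 deg) = 0.9397
  joint[2] = (2.6997, -3.2174) + 9.3 * (-0.3420, 0.9397) = (2.6997 + -3.1808, -3.2174 + 8.7391) = (-0.4811, 5.5218)
End effector: (-0.4811, 5.5218)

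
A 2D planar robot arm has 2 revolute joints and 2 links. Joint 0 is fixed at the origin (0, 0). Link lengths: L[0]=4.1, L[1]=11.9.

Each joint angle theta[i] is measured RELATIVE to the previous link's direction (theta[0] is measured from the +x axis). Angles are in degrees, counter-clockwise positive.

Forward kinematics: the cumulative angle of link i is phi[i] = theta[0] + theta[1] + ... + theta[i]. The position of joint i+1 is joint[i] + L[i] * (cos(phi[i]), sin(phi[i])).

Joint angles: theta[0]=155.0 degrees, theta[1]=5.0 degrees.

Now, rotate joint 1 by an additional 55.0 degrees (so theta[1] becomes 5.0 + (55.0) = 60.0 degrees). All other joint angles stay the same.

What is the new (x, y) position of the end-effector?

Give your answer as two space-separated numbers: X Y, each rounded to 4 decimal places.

joint[0] = (0.0000, 0.0000)  (base)
link 0: phi[0] = 155 = 155 deg
  cos(155 deg) = -0.9063, sin(155 deg) = 0.4226
  joint[1] = (0.0000, 0.0000) + 4.1 * (-0.9063, 0.4226) = (0.0000 + -3.7159, 0.0000 + 1.7327) = (-3.7159, 1.7327)
link 1: phi[1] = 155 + 60 = 215 deg
  cos(215 deg) = -0.8192, sin(215 deg) = -0.5736
  joint[2] = (-3.7159, 1.7327) + 11.9 * (-0.8192, -0.5736) = (-3.7159 + -9.7479, 1.7327 + -6.8256) = (-13.4638, -5.0928)
End effector: (-13.4638, -5.0928)

Answer: -13.4638 -5.0928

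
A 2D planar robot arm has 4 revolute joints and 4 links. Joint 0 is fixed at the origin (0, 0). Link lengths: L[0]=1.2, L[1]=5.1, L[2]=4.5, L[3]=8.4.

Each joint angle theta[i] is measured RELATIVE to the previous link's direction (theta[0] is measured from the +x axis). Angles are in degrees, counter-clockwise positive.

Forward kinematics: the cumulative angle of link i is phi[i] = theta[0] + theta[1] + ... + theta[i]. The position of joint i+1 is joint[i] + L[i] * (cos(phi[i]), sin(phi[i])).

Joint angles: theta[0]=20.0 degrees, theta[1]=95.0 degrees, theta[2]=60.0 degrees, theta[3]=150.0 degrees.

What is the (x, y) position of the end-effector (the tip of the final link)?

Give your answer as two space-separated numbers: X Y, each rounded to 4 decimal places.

Answer: 1.3703 0.6068

Derivation:
joint[0] = (0.0000, 0.0000)  (base)
link 0: phi[0] = 20 = 20 deg
  cos(20 deg) = 0.9397, sin(20 deg) = 0.3420
  joint[1] = (0.0000, 0.0000) + 1.2 * (0.9397, 0.3420) = (0.0000 + 1.1276, 0.0000 + 0.4104) = (1.1276, 0.4104)
link 1: phi[1] = 20 + 95 = 115 deg
  cos(115 deg) = -0.4226, sin(115 deg) = 0.9063
  joint[2] = (1.1276, 0.4104) + 5.1 * (-0.4226, 0.9063) = (1.1276 + -2.1554, 0.4104 + 4.6222) = (-1.0277, 5.0326)
link 2: phi[2] = 20 + 95 + 60 = 175 deg
  cos(175 deg) = -0.9962, sin(175 deg) = 0.0872
  joint[3] = (-1.0277, 5.0326) + 4.5 * (-0.9962, 0.0872) = (-1.0277 + -4.4829, 5.0326 + 0.3922) = (-5.5106, 5.4248)
link 3: phi[3] = 20 + 95 + 60 + 150 = 325 deg
  cos(325 deg) = 0.8192, sin(325 deg) = -0.5736
  joint[4] = (-5.5106, 5.4248) + 8.4 * (0.8192, -0.5736) = (-5.5106 + 6.8809, 5.4248 + -4.8180) = (1.3703, 0.6068)
End effector: (1.3703, 0.6068)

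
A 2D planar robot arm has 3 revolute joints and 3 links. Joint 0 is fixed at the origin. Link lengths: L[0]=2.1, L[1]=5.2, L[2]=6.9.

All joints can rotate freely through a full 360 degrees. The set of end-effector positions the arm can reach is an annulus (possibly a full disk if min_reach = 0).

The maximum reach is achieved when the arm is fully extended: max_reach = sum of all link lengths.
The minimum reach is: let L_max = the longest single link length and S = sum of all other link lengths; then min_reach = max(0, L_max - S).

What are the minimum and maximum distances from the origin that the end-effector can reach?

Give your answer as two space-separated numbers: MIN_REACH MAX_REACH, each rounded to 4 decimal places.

Answer: 0.0000 14.2000

Derivation:
Link lengths: [2.1, 5.2, 6.9]
max_reach = 2.1 + 5.2 + 6.9 = 14.2
L_max = max([2.1, 5.2, 6.9]) = 6.9
S (sum of others) = 14.2 - 6.9 = 7.3
min_reach = max(0, 6.9 - 7.3) = max(0, -0.4) = 0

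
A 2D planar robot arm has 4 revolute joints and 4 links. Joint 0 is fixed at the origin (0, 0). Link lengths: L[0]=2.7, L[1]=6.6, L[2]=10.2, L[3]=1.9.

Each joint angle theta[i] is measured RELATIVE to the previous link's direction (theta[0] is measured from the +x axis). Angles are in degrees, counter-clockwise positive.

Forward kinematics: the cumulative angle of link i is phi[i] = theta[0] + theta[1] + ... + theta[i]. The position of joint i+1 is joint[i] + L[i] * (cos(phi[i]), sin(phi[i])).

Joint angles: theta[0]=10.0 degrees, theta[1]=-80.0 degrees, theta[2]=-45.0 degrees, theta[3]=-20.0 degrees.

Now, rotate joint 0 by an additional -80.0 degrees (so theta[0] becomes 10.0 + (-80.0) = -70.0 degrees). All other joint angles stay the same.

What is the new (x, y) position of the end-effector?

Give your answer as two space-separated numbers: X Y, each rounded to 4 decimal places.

joint[0] = (0.0000, 0.0000)  (base)
link 0: phi[0] = -70 = -70 deg
  cos(-70 deg) = 0.3420, sin(-70 deg) = -0.9397
  joint[1] = (0.0000, 0.0000) + 2.7 * (0.3420, -0.9397) = (0.0000 + 0.9235, 0.0000 + -2.5372) = (0.9235, -2.5372)
link 1: phi[1] = -70 + -80 = -150 deg
  cos(-150 deg) = -0.8660, sin(-150 deg) = -0.5000
  joint[2] = (0.9235, -2.5372) + 6.6 * (-0.8660, -0.5000) = (0.9235 + -5.7158, -2.5372 + -3.3000) = (-4.7923, -5.8372)
link 2: phi[2] = -70 + -80 + -45 = -195 deg
  cos(-195 deg) = -0.9659, sin(-195 deg) = 0.2588
  joint[3] = (-4.7923, -5.8372) + 10.2 * (-0.9659, 0.2588) = (-4.7923 + -9.8524, -5.8372 + 2.6400) = (-14.6448, -3.1972)
link 3: phi[3] = -70 + -80 + -45 + -20 = -215 deg
  cos(-215 deg) = -0.8192, sin(-215 deg) = 0.5736
  joint[4] = (-14.6448, -3.1972) + 1.9 * (-0.8192, 0.5736) = (-14.6448 + -1.5564, -3.1972 + 1.0898) = (-16.2011, -2.1074)
End effector: (-16.2011, -2.1074)

Answer: -16.2011 -2.1074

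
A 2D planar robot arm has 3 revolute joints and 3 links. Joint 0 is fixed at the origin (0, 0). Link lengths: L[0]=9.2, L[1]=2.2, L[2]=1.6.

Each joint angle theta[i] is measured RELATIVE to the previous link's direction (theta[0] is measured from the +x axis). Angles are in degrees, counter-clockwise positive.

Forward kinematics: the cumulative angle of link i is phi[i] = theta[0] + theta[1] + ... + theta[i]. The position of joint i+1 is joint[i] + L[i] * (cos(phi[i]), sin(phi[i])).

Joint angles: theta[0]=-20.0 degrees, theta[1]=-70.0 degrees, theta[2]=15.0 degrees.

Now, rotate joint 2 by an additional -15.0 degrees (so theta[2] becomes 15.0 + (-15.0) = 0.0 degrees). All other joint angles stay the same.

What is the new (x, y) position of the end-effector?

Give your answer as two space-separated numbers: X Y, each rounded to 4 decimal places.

Answer: 8.6452 -6.9466

Derivation:
joint[0] = (0.0000, 0.0000)  (base)
link 0: phi[0] = -20 = -20 deg
  cos(-20 deg) = 0.9397, sin(-20 deg) = -0.3420
  joint[1] = (0.0000, 0.0000) + 9.2 * (0.9397, -0.3420) = (0.0000 + 8.6452, 0.0000 + -3.1466) = (8.6452, -3.1466)
link 1: phi[1] = -20 + -70 = -90 deg
  cos(-90 deg) = 0.0000, sin(-90 deg) = -1.0000
  joint[2] = (8.6452, -3.1466) + 2.2 * (0.0000, -1.0000) = (8.6452 + 0.0000, -3.1466 + -2.2000) = (8.6452, -5.3466)
link 2: phi[2] = -20 + -70 + 0 = -90 deg
  cos(-90 deg) = 0.0000, sin(-90 deg) = -1.0000
  joint[3] = (8.6452, -5.3466) + 1.6 * (0.0000, -1.0000) = (8.6452 + 0.0000, -5.3466 + -1.6000) = (8.6452, -6.9466)
End effector: (8.6452, -6.9466)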